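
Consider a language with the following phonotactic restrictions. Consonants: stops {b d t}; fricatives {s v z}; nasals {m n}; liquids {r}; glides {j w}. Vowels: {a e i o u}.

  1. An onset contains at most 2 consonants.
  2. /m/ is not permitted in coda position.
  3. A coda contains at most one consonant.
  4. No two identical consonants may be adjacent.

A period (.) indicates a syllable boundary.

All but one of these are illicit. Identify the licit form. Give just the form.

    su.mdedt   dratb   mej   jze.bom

su.mdedt — violates constraint 3: syllable 2 coda /dt/ has 2 consonants (> 1) → illicit
dratb — violates constraint 3: syllable 1 coda /tb/ has 2 consonants (> 1) → illicit
mej — σ1 onset /m/, coda /j/ ok → licit
jze.bom — violates constraint 2: syllable 2 coda contains /m/ → illicit

mej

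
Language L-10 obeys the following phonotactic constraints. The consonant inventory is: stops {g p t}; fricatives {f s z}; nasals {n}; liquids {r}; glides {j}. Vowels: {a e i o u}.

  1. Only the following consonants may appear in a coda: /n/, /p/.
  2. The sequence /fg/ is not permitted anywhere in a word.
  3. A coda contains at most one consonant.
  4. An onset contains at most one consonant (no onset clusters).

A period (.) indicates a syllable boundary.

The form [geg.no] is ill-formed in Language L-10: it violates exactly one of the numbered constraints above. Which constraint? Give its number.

[geg.no]: syllable 1 coda contains /g/, which is not a licensed coda consonant.
This is a violation of constraint 1: "Only the following consonants may appear in a coda: /n/, /p/."
The remaining constraints (2, 3, 4) are satisfied.

1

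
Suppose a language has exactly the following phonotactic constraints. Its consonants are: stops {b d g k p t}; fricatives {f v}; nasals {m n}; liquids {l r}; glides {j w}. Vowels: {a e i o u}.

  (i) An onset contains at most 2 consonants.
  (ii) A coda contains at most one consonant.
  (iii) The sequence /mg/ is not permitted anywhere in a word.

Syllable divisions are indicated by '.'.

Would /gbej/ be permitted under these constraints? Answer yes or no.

yes

/gbej/ — σ1 onset /gb/ (2C), coda /j/ ok → permitted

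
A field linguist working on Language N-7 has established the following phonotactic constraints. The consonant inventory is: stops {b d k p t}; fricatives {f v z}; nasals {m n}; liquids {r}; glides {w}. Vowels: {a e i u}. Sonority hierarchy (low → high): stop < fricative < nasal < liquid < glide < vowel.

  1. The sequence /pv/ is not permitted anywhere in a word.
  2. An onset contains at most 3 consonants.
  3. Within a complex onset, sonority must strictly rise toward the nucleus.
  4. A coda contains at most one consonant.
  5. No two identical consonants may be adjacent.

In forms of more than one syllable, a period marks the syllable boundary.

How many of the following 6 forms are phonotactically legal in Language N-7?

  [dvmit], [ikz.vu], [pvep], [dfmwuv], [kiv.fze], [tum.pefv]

[dvmit] — σ1 onset /dvm/ (1→2→3 rises), coda /t/ ok → phonotactically legal
[ikz.vu] — violates constraint 4: syllable 1 coda /kz/ has 2 consonants (> 1) → phonotactically illegal
[pvep] — violates constraint 1: contains banned sequence /pv/ → phonotactically illegal
[dfmwuv] — violates constraint 2: syllable 1 onset /dfmw/ has 4 consonants (> 3) → phonotactically illegal
[kiv.fze] — violates constraint 3: syllable 2 onset /fz/: /f/ (fricative, 2) → /z/ (fricative, 2) does not rise → phonotactically illegal
[tum.pefv] — violates constraint 4: syllable 2 coda /fv/ has 2 consonants (> 1) → phonotactically illegal
Phonotactically legal: [dvmit] → 1.

1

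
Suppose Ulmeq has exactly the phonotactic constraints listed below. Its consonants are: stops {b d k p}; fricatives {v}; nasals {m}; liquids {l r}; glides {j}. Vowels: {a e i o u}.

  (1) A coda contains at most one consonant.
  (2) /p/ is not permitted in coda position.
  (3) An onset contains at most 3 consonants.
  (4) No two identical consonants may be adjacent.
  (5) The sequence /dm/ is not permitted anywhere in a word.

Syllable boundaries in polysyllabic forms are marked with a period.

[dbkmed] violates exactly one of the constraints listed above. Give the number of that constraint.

[dbkmed]: syllable 1 onset /dbkm/ has 4 consonants (> 3).
This is a violation of constraint 3: "An onset contains at most 3 consonants."
The remaining constraints (1, 2, 4, 5) are satisfied.

3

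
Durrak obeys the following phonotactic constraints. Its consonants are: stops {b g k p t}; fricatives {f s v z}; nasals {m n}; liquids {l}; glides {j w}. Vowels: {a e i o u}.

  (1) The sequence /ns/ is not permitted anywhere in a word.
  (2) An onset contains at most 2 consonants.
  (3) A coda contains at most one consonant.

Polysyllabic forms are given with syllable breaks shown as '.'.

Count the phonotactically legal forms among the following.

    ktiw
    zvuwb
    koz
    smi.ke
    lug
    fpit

ktiw — σ1 onset /kt/ (2C), coda /w/ ok → phonotactically legal
zvuwb — violates constraint 3: syllable 1 coda /wb/ has 2 consonants (> 1) → phonotactically illegal
koz — σ1 onset /k/, coda /z/ ok → phonotactically legal
smi.ke — σ1 onset /sm/ (2C), coda /∅/ ok; σ2 onset /k/, coda /∅/ ok → phonotactically legal
lug — σ1 onset /l/, coda /g/ ok → phonotactically legal
fpit — σ1 onset /fp/ (2C), coda /t/ ok → phonotactically legal
Phonotactically legal: ktiw, koz, smi.ke, lug, fpit → 5.

5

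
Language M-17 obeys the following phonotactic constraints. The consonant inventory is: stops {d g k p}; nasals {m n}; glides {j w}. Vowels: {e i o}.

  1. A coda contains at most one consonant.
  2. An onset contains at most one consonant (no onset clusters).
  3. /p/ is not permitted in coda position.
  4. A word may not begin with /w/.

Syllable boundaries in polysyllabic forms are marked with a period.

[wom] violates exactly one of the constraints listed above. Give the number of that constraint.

[wom]: word begins with /w/.
This is a violation of constraint 4: "A word may not begin with /w/."
The remaining constraints (1, 2, 3) are satisfied.

4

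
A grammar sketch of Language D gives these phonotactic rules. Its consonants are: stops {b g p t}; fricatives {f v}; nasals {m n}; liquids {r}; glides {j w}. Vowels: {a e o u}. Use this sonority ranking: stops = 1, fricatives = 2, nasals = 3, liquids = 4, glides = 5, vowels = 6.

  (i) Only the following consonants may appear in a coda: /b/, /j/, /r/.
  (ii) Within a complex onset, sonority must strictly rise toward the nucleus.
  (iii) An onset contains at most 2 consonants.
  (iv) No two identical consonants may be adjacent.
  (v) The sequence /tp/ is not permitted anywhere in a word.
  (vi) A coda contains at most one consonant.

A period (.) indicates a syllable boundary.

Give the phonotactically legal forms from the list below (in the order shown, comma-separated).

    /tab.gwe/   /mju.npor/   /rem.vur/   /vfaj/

/tab.gwe/ — σ1 onset /t/, coda /b/ ok; σ2 onset /gw/ (1→5 rises), coda /∅/ ok → phonotactically legal
/mju.npor/ — violates constraint (ii): syllable 2 onset /np/: /n/ (nasal, 3) → /p/ (stop, 1) does not rise → phonotactically illegal
/rem.vur/ — violates constraint (i): syllable 1 coda contains /m/, which is not a licensed coda consonant → phonotactically illegal
/vfaj/ — violates constraint (ii): syllable 1 onset /vf/: /v/ (fricative, 2) → /f/ (fricative, 2) does not rise → phonotactically illegal

/tab.gwe/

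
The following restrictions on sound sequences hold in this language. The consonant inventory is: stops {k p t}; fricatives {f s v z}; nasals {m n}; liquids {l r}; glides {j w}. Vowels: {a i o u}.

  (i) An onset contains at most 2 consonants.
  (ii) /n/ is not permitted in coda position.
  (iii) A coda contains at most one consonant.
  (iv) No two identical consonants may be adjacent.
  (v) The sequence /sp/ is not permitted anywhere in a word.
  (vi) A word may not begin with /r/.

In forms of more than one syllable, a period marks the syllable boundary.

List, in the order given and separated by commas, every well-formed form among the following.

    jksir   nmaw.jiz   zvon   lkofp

nmaw.jiz

jksir — violates constraint (i): syllable 1 onset /jks/ has 3 consonants (> 2) → ill-formed
nmaw.jiz — σ1 onset /nm/ (2C), coda /w/ ok; σ2 onset /j/, coda /z/ ok → well-formed
zvon — violates constraint (ii): syllable 1 coda contains /n/ → ill-formed
lkofp — violates constraint (iii): syllable 1 coda /fp/ has 2 consonants (> 1) → ill-formed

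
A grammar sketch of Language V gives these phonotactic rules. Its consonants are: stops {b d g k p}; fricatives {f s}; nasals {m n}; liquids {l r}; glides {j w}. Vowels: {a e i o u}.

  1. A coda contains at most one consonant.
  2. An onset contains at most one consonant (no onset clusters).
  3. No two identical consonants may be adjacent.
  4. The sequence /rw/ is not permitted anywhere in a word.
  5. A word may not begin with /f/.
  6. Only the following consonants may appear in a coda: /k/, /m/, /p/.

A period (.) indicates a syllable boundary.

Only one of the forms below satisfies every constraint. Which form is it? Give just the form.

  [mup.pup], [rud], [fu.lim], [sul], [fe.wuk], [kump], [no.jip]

[mup.pup] — violates constraint 3: adjacent identical consonants /pp/ → phonotactically illegal
[rud] — violates constraint 6: syllable 1 coda contains /d/, which is not a licensed coda consonant → phonotactically illegal
[fu.lim] — violates constraint 5: word begins with /f/ → phonotactically illegal
[sul] — violates constraint 6: syllable 1 coda contains /l/, which is not a licensed coda consonant → phonotactically illegal
[fe.wuk] — violates constraint 5: word begins with /f/ → phonotactically illegal
[kump] — violates constraint 1: syllable 1 coda /mp/ has 2 consonants (> 1) → phonotactically illegal
[no.jip] — σ1 onset /n/, coda /∅/ ok; σ2 onset /j/, coda /p/ ok → phonotactically legal

[no.jip]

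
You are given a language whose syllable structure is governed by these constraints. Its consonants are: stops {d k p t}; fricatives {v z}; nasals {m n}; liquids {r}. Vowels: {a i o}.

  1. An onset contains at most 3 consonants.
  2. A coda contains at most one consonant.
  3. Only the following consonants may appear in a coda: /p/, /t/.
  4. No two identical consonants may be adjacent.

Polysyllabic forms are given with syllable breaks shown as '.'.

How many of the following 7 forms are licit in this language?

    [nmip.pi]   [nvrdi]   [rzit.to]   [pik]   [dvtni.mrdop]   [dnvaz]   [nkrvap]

[nmip.pi] — violates constraint 4: adjacent identical consonants /pp/ → illicit
[nvrdi] — violates constraint 1: syllable 1 onset /nvrd/ has 4 consonants (> 3) → illicit
[rzit.to] — violates constraint 4: adjacent identical consonants /tt/ → illicit
[pik] — violates constraint 3: syllable 1 coda contains /k/, which is not a licensed coda consonant → illicit
[dvtni.mrdop] — violates constraint 1: syllable 1 onset /dvtn/ has 4 consonants (> 3) → illicit
[dnvaz] — violates constraint 3: syllable 1 coda contains /z/, which is not a licensed coda consonant → illicit
[nkrvap] — violates constraint 1: syllable 1 onset /nkrv/ has 4 consonants (> 3) → illicit
No form is licit → 0.

0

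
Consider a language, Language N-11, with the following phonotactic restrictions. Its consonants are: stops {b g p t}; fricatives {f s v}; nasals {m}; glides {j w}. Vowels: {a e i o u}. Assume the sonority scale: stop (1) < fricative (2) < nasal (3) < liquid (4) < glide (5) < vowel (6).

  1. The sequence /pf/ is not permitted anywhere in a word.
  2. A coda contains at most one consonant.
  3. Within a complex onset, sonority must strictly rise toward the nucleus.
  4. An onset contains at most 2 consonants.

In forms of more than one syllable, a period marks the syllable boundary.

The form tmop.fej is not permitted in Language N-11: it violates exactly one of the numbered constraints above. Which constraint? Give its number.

tmop.fej: contains banned sequence /pf/.
This is a violation of constraint 1: "The sequence /pf/ is not permitted anywhere in a word."
The remaining constraints (2, 3, 4) are satisfied.

1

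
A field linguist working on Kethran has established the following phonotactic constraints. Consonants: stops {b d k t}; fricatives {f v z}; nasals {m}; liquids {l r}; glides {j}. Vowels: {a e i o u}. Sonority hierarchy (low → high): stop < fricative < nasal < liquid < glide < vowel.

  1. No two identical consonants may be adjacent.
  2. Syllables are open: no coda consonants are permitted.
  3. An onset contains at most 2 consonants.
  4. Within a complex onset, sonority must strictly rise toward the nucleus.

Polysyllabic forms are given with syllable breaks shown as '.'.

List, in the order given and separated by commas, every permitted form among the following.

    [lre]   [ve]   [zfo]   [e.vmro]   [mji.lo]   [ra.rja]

[ve], [mji.lo], [ra.rja]

[lre] — violates constraint 4: syllable 1 onset /lr/: /l/ (liquid, 4) → /r/ (liquid, 4) does not rise → not permitted
[ve] — σ1 onset /v/, coda /∅/ ok → permitted
[zfo] — violates constraint 4: syllable 1 onset /zf/: /z/ (fricative, 2) → /f/ (fricative, 2) does not rise → not permitted
[e.vmro] — violates constraint 3: syllable 2 onset /vmr/ has 3 consonants (> 2) → not permitted
[mji.lo] — σ1 onset /mj/ (3→5 rises), coda /∅/ ok; σ2 onset /l/, coda /∅/ ok → permitted
[ra.rja] — σ1 onset /r/, coda /∅/ ok; σ2 onset /rj/ (4→5 rises), coda /∅/ ok → permitted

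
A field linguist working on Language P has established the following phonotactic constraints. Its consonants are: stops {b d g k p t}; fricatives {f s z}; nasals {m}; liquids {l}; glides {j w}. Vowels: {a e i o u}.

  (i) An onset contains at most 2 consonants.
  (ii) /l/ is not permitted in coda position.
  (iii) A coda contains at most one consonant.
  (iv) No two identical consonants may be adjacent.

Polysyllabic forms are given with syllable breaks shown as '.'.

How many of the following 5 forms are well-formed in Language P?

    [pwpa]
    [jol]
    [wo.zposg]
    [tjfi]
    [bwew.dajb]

[pwpa] — violates constraint (i): syllable 1 onset /pwp/ has 3 consonants (> 2) → ill-formed
[jol] — violates constraint (ii): syllable 1 coda contains /l/ → ill-formed
[wo.zposg] — violates constraint (iii): syllable 2 coda /sg/ has 2 consonants (> 1) → ill-formed
[tjfi] — violates constraint (i): syllable 1 onset /tjf/ has 3 consonants (> 2) → ill-formed
[bwew.dajb] — violates constraint (iii): syllable 2 coda /jb/ has 2 consonants (> 1) → ill-formed
No form is well-formed → 0.

0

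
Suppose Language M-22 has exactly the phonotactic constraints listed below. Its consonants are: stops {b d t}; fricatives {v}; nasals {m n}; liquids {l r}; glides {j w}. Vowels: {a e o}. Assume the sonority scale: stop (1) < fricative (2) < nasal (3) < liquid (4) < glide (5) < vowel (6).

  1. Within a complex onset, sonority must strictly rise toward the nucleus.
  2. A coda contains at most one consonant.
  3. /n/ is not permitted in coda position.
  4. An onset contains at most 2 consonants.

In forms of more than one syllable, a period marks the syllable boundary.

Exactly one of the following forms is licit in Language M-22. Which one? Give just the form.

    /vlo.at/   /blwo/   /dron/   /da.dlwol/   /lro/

/vlo.at/ — σ1 onset /vl/ (2→4 rises), coda /∅/ ok; σ2 onset /∅/, coda /t/ ok → licit
/blwo/ — violates constraint 4: syllable 1 onset /blw/ has 3 consonants (> 2) → illicit
/dron/ — violates constraint 3: syllable 1 coda contains /n/ → illicit
/da.dlwol/ — violates constraint 4: syllable 2 onset /dlw/ has 3 consonants (> 2) → illicit
/lro/ — violates constraint 1: syllable 1 onset /lr/: /l/ (liquid, 4) → /r/ (liquid, 4) does not rise → illicit

/vlo.at/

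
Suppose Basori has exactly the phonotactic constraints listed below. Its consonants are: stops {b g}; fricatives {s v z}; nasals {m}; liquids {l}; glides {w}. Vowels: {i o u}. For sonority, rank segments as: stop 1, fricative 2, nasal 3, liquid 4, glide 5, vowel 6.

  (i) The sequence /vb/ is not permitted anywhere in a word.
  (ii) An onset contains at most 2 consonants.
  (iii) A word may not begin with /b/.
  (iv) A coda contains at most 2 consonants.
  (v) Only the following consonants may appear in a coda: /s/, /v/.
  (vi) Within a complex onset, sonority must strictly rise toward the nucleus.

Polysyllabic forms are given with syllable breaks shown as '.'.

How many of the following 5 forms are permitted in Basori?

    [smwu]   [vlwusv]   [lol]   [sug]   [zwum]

[smwu] — violates constraint (ii): syllable 1 onset /smw/ has 3 consonants (> 2) → not permitted
[vlwusv] — violates constraint (ii): syllable 1 onset /vlw/ has 3 consonants (> 2) → not permitted
[lol] — violates constraint (v): syllable 1 coda contains /l/, which is not a licensed coda consonant → not permitted
[sug] — violates constraint (v): syllable 1 coda contains /g/, which is not a licensed coda consonant → not permitted
[zwum] — violates constraint (v): syllable 1 coda contains /m/, which is not a licensed coda consonant → not permitted
No form is permitted → 0.

0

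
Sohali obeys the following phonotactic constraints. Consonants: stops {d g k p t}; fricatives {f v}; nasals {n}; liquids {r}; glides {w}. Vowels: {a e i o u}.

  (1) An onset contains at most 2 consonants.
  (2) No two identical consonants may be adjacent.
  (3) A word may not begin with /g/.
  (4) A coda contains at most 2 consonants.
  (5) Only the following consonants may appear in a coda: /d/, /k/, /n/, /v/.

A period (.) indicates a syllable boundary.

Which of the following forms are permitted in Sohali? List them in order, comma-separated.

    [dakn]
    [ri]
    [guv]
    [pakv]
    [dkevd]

[dakn] — σ1 onset /d/, coda /kn/ (2C) ok → permitted
[ri] — σ1 onset /r/, coda /∅/ ok → permitted
[guv] — violates constraint 3: word begins with /g/ → not permitted
[pakv] — σ1 onset /p/, coda /kv/ (2C) ok → permitted
[dkevd] — σ1 onset /dk/ (2C), coda /vd/ (2C) ok → permitted

[dakn], [ri], [pakv], [dkevd]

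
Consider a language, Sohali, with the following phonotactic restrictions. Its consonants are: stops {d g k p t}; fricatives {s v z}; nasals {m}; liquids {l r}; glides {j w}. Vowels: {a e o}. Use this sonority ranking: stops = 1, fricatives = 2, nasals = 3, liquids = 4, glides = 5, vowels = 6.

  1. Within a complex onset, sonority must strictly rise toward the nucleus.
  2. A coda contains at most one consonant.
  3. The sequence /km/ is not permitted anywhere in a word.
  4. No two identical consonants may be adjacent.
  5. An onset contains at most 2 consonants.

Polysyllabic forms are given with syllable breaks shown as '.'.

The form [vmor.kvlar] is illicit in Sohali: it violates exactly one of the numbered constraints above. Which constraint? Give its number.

[vmor.kvlar]: syllable 2 onset /kvl/ has 3 consonants (> 2).
This is a violation of constraint 5: "An onset contains at most 2 consonants."
The remaining constraints (1, 2, 3, 4) are satisfied.

5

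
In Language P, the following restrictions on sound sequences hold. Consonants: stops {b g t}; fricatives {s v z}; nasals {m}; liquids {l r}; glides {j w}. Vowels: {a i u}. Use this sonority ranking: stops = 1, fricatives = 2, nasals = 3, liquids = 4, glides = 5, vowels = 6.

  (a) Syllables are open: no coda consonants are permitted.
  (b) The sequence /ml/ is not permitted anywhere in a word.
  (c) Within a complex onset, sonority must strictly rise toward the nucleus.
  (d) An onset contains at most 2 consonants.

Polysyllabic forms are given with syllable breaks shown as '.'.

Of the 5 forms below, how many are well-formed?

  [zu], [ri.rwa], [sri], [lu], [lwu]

[zu] — σ1 onset /z/, coda /∅/ ok → well-formed
[ri.rwa] — σ1 onset /r/, coda /∅/ ok; σ2 onset /rw/ (4→5 rises), coda /∅/ ok → well-formed
[sri] — σ1 onset /sr/ (2→4 rises), coda /∅/ ok → well-formed
[lu] — σ1 onset /l/, coda /∅/ ok → well-formed
[lwu] — σ1 onset /lw/ (4→5 rises), coda /∅/ ok → well-formed
Well-formed: [zu], [ri.rwa], [sri], [lu], [lwu] → 5.

5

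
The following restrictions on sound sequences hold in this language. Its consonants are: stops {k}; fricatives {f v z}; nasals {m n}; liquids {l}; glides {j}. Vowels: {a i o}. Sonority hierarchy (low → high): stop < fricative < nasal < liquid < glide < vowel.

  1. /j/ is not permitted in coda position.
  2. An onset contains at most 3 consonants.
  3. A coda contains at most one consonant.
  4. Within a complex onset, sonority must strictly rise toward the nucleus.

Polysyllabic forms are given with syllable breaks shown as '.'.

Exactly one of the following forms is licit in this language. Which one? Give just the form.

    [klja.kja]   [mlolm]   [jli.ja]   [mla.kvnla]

[klja.kja]

[klja.kja] — σ1 onset /klj/ (1→4→5 rises), coda /∅/ ok; σ2 onset /kj/ (1→5 rises), coda /∅/ ok → licit
[mlolm] — violates constraint 3: syllable 1 coda /lm/ has 2 consonants (> 1) → illicit
[jli.ja] — violates constraint 4: syllable 1 onset /jl/: /j/ (glide, 5) → /l/ (liquid, 4) does not rise → illicit
[mla.kvnla] — violates constraint 2: syllable 2 onset /kvnl/ has 4 consonants (> 3) → illicit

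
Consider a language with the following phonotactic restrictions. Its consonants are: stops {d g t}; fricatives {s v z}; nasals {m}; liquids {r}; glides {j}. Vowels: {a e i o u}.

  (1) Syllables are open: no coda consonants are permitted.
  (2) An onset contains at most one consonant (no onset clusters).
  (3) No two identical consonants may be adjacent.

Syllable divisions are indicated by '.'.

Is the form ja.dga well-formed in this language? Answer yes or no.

ja.dga — violates constraint 2: syllable 2 onset /dg/ has 2 consonants (> 1) → ill-formed

no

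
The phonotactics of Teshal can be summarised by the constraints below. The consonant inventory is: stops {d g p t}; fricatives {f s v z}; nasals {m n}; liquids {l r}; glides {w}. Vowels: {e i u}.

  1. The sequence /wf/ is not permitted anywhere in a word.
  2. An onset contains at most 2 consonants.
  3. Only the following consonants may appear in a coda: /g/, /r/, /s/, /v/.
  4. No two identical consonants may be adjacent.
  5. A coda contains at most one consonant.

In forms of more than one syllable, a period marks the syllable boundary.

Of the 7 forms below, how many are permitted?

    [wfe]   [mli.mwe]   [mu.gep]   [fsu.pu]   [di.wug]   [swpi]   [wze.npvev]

3

[wfe] — violates constraint 1: contains banned sequence /wf/ → not permitted
[mli.mwe] — σ1 onset /ml/ (2C), coda /∅/ ok; σ2 onset /mw/ (2C), coda /∅/ ok → permitted
[mu.gep] — violates constraint 3: syllable 2 coda contains /p/, which is not a licensed coda consonant → not permitted
[fsu.pu] — σ1 onset /fs/ (2C), coda /∅/ ok; σ2 onset /p/, coda /∅/ ok → permitted
[di.wug] — σ1 onset /d/, coda /∅/ ok; σ2 onset /w/, coda /g/ ok → permitted
[swpi] — violates constraint 2: syllable 1 onset /swp/ has 3 consonants (> 2) → not permitted
[wze.npvev] — violates constraint 2: syllable 2 onset /npv/ has 3 consonants (> 2) → not permitted
Permitted: [mli.mwe], [fsu.pu], [di.wug] → 3.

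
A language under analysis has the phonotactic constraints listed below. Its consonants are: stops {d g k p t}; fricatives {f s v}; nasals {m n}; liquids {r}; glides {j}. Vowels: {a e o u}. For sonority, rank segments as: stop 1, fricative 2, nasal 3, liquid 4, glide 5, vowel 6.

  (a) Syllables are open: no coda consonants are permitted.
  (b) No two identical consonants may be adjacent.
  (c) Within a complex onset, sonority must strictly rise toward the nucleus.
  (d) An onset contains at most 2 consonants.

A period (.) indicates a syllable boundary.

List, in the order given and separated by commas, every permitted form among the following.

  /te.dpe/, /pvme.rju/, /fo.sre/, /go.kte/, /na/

/te.dpe/ — violates constraint (c): syllable 2 onset /dp/: /d/ (stop, 1) → /p/ (stop, 1) does not rise → not permitted
/pvme.rju/ — violates constraint (d): syllable 1 onset /pvm/ has 3 consonants (> 2) → not permitted
/fo.sre/ — σ1 onset /f/, coda /∅/ ok; σ2 onset /sr/ (2→4 rises), coda /∅/ ok → permitted
/go.kte/ — violates constraint (c): syllable 2 onset /kt/: /k/ (stop, 1) → /t/ (stop, 1) does not rise → not permitted
/na/ — σ1 onset /n/, coda /∅/ ok → permitted

/fo.sre/, /na/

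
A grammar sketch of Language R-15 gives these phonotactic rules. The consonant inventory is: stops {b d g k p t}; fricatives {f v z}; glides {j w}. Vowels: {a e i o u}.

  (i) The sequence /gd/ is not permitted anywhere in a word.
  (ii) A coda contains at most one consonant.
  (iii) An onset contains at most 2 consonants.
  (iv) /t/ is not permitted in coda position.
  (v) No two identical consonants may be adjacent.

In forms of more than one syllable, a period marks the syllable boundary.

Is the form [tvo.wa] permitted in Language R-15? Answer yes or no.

[tvo.wa] — σ1 onset /tv/ (2C), coda /∅/ ok; σ2 onset /w/, coda /∅/ ok → permitted

yes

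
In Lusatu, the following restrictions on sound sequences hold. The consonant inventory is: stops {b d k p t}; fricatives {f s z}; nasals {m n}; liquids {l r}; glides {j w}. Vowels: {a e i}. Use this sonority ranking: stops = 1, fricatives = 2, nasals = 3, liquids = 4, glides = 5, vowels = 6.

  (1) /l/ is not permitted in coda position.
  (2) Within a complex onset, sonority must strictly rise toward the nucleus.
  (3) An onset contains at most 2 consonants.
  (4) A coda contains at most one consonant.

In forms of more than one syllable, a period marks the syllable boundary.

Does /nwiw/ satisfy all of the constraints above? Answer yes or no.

yes

/nwiw/ — σ1 onset /nw/ (3→5 rises), coda /w/ ok → permitted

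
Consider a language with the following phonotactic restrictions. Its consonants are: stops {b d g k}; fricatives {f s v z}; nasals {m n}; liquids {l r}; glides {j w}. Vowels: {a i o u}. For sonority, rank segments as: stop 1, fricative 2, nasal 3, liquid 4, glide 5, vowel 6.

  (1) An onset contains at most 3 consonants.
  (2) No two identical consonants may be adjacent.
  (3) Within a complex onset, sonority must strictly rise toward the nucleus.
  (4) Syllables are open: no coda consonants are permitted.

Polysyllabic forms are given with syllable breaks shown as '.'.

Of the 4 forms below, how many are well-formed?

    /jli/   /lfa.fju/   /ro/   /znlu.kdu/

1

/jli/ — violates constraint 3: syllable 1 onset /jl/: /j/ (glide, 5) → /l/ (liquid, 4) does not rise → ill-formed
/lfa.fju/ — violates constraint 3: syllable 1 onset /lf/: /l/ (liquid, 4) → /f/ (fricative, 2) does not rise → ill-formed
/ro/ — σ1 onset /r/, coda /∅/ ok → well-formed
/znlu.kdu/ — violates constraint 3: syllable 2 onset /kd/: /k/ (stop, 1) → /d/ (stop, 1) does not rise → ill-formed
Well-formed: /ro/ → 1.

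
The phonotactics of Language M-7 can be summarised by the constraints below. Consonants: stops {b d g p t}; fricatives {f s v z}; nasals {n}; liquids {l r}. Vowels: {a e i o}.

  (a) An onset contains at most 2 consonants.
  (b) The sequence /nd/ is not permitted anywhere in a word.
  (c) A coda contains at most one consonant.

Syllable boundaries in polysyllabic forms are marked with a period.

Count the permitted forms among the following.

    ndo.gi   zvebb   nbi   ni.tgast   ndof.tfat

1

ndo.gi — violates constraint (b): contains banned sequence /nd/ → not permitted
zvebb — violates constraint (c): syllable 1 coda /bb/ has 2 consonants (> 1) → not permitted
nbi — σ1 onset /nb/ (2C), coda /∅/ ok → permitted
ni.tgast — violates constraint (c): syllable 2 coda /st/ has 2 consonants (> 1) → not permitted
ndof.tfat — violates constraint (b): contains banned sequence /nd/ → not permitted
Permitted: nbi → 1.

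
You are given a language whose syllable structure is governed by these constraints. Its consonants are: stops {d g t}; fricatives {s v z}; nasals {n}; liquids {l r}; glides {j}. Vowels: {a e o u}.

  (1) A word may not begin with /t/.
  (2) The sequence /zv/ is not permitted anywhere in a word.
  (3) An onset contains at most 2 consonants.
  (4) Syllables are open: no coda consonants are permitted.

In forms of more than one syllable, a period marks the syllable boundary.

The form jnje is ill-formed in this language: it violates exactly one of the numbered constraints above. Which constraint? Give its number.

3

jnje: syllable 1 onset /jnj/ has 3 consonants (> 2).
This is a violation of constraint 3: "An onset contains at most 2 consonants."
The remaining constraints (1, 2, 4) are satisfied.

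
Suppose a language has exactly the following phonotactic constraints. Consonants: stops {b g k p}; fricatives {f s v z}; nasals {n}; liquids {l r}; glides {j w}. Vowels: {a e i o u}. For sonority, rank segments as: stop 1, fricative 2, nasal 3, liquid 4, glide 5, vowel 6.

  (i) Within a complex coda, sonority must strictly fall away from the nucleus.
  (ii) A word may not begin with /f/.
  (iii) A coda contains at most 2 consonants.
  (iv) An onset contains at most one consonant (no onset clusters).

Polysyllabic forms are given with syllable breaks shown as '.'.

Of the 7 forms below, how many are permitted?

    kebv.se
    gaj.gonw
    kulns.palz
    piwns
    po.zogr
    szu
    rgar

kebv.se — violates constraint (i): syllable 1 coda /bv/: /b/ (stop, 1) → /v/ (fricative, 2) does not fall → not permitted
gaj.gonw — violates constraint (i): syllable 2 coda /nw/: /n/ (nasal, 3) → /w/ (glide, 5) does not fall → not permitted
kulns.palz — violates constraint (iii): syllable 1 coda /lns/ has 3 consonants (> 2) → not permitted
piwns — violates constraint (iii): syllable 1 coda /wns/ has 3 consonants (> 2) → not permitted
po.zogr — violates constraint (i): syllable 2 coda /gr/: /g/ (stop, 1) → /r/ (liquid, 4) does not fall → not permitted
szu — violates constraint (iv): syllable 1 onset /sz/ has 2 consonants (> 1) → not permitted
rgar — violates constraint (iv): syllable 1 onset /rg/ has 2 consonants (> 1) → not permitted
No form is permitted → 0.

0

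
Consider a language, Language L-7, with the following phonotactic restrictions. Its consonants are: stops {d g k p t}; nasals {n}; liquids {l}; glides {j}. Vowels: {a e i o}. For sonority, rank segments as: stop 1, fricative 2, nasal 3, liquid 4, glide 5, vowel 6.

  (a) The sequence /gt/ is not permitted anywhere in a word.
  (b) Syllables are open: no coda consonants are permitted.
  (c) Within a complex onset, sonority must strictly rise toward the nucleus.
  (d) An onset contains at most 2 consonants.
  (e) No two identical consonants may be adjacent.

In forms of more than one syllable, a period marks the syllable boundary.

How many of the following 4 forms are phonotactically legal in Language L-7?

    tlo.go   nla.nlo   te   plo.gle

tlo.go — σ1 onset /tl/ (1→4 rises), coda /∅/ ok; σ2 onset /g/, coda /∅/ ok → phonotactically legal
nla.nlo — σ1 onset /nl/ (3→4 rises), coda /∅/ ok; σ2 onset /nl/ (3→4 rises), coda /∅/ ok → phonotactically legal
te — σ1 onset /t/, coda /∅/ ok → phonotactically legal
plo.gle — σ1 onset /pl/ (1→4 rises), coda /∅/ ok; σ2 onset /gl/ (1→4 rises), coda /∅/ ok → phonotactically legal
Phonotactically legal: tlo.go, nla.nlo, te, plo.gle → 4.

4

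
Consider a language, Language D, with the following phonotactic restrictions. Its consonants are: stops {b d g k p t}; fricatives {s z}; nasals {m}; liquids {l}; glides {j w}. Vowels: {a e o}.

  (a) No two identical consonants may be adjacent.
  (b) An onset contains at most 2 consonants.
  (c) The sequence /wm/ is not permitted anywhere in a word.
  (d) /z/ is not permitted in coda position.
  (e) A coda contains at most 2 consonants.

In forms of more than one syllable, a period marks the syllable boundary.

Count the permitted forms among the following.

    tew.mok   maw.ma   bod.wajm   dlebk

2

tew.mok — violates constraint (c): contains banned sequence /wm/ → not permitted
maw.ma — violates constraint (c): contains banned sequence /wm/ → not permitted
bod.wajm — σ1 onset /b/, coda /d/ ok; σ2 onset /w/, coda /jm/ (2C) ok → permitted
dlebk — σ1 onset /dl/ (2C), coda /bk/ (2C) ok → permitted
Permitted: bod.wajm, dlebk → 2.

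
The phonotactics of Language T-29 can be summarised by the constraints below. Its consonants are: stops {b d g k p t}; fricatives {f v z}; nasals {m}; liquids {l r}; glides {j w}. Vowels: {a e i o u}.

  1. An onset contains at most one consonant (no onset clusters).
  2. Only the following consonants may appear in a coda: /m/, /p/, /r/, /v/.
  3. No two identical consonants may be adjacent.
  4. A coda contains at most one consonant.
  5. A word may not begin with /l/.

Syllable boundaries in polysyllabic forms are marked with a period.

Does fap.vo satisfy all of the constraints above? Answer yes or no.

fap.vo — σ1 onset /f/, coda /p/ ok; σ2 onset /v/, coda /∅/ ok → phonotactically legal

yes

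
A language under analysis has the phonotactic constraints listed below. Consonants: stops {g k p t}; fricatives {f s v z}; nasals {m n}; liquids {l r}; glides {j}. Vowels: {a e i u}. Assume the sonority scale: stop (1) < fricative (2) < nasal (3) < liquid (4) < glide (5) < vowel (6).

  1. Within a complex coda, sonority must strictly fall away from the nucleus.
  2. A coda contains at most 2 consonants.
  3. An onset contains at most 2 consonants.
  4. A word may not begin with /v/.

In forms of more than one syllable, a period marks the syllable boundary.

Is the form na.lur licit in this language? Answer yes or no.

yes

na.lur — σ1 onset /n/, coda /∅/ ok; σ2 onset /l/, coda /r/ ok → licit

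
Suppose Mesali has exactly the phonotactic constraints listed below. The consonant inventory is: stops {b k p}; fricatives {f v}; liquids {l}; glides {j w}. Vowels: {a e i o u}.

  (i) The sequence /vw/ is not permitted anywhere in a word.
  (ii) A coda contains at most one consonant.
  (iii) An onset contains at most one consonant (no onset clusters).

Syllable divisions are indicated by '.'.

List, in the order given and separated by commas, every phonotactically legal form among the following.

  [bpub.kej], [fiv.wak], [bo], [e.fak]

[bpub.kej] — violates constraint (iii): syllable 1 onset /bp/ has 2 consonants (> 1) → phonotactically illegal
[fiv.wak] — violates constraint (i): contains banned sequence /vw/ → phonotactically illegal
[bo] — σ1 onset /b/, coda /∅/ ok → phonotactically legal
[e.fak] — σ1 onset /∅/, coda /∅/ ok; σ2 onset /f/, coda /k/ ok → phonotactically legal

[bo], [e.fak]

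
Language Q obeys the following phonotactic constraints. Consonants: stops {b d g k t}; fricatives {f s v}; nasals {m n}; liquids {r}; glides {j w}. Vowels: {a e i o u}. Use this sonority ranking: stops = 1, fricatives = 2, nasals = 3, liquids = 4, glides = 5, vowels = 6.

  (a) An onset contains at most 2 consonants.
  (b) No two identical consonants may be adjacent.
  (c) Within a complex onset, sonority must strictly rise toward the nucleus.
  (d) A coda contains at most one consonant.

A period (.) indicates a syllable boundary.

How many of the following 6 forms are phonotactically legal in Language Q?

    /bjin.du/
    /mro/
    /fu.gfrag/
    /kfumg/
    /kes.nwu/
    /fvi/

/bjin.du/ — σ1 onset /bj/ (1→5 rises), coda /n/ ok; σ2 onset /d/, coda /∅/ ok → phonotactically legal
/mro/ — σ1 onset /mr/ (3→4 rises), coda /∅/ ok → phonotactically legal
/fu.gfrag/ — violates constraint (a): syllable 2 onset /gfr/ has 3 consonants (> 2) → phonotactically illegal
/kfumg/ — violates constraint (d): syllable 1 coda /mg/ has 2 consonants (> 1) → phonotactically illegal
/kes.nwu/ — σ1 onset /k/, coda /s/ ok; σ2 onset /nw/ (3→5 rises), coda /∅/ ok → phonotactically legal
/fvi/ — violates constraint (c): syllable 1 onset /fv/: /f/ (fricative, 2) → /v/ (fricative, 2) does not rise → phonotactically illegal
Phonotactically legal: /bjin.du/, /mro/, /kes.nwu/ → 3.

3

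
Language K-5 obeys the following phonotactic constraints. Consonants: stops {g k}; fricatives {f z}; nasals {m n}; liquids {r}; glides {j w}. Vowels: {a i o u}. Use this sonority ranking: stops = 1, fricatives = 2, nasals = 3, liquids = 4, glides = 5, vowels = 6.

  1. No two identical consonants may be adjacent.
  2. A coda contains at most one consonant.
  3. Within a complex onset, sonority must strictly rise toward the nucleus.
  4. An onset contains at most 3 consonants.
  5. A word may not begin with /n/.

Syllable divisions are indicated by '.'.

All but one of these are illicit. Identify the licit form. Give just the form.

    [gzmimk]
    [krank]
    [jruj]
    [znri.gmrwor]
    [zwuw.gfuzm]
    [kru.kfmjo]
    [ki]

[ki]

[gzmimk] — violates constraint 2: syllable 1 coda /mk/ has 2 consonants (> 1) → illicit
[krank] — violates constraint 2: syllable 1 coda /nk/ has 2 consonants (> 1) → illicit
[jruj] — violates constraint 3: syllable 1 onset /jr/: /j/ (glide, 5) → /r/ (liquid, 4) does not rise → illicit
[znri.gmrwor] — violates constraint 4: syllable 2 onset /gmrw/ has 4 consonants (> 3) → illicit
[zwuw.gfuzm] — violates constraint 2: syllable 2 coda /zm/ has 2 consonants (> 1) → illicit
[kru.kfmjo] — violates constraint 4: syllable 2 onset /kfmj/ has 4 consonants (> 3) → illicit
[ki] — σ1 onset /k/, coda /∅/ ok → licit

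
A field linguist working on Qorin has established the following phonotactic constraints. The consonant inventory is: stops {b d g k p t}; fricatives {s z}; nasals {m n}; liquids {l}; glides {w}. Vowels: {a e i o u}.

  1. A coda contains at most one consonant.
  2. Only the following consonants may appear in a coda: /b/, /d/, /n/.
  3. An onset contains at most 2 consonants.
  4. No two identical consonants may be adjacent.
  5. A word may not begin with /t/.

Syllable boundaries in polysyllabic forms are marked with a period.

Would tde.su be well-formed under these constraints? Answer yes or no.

tde.su — violates constraint 5: word begins with /t/ → ill-formed

no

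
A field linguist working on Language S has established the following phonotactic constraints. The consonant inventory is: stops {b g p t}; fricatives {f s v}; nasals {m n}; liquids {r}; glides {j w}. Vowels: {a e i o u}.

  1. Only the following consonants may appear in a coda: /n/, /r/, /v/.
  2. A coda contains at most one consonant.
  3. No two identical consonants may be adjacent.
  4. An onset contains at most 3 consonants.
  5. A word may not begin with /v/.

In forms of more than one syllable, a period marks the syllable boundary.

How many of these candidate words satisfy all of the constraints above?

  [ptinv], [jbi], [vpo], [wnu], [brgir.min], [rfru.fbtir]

4

[ptinv] — violates constraint 2: syllable 1 coda /nv/ has 2 consonants (> 1) → ill-formed
[jbi] — σ1 onset /jb/ (2C), coda /∅/ ok → well-formed
[vpo] — violates constraint 5: word begins with /v/ → ill-formed
[wnu] — σ1 onset /wn/ (2C), coda /∅/ ok → well-formed
[brgir.min] — σ1 onset /brg/ (3C), coda /r/ ok; σ2 onset /m/, coda /n/ ok → well-formed
[rfru.fbtir] — σ1 onset /rfr/ (3C), coda /∅/ ok; σ2 onset /fbt/ (3C), coda /r/ ok → well-formed
Well-formed: [jbi], [wnu], [brgir.min], [rfru.fbtir] → 4.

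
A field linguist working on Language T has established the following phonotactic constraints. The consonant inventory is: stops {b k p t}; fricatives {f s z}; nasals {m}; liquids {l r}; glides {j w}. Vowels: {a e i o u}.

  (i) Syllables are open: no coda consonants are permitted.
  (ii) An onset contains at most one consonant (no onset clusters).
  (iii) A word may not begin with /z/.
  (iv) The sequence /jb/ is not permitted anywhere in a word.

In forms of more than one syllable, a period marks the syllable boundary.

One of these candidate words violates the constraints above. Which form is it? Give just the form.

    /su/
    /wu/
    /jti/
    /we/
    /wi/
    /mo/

/jti/

/su/ — σ1 onset /s/, coda /∅/ ok → permitted
/wu/ — σ1 onset /w/, coda /∅/ ok → permitted
/jti/ — violates constraint (ii): syllable 1 onset /jt/ has 2 consonants (> 1) → not permitted
/we/ — σ1 onset /w/, coda /∅/ ok → permitted
/wi/ — σ1 onset /w/, coda /∅/ ok → permitted
/mo/ — σ1 onset /m/, coda /∅/ ok → permitted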